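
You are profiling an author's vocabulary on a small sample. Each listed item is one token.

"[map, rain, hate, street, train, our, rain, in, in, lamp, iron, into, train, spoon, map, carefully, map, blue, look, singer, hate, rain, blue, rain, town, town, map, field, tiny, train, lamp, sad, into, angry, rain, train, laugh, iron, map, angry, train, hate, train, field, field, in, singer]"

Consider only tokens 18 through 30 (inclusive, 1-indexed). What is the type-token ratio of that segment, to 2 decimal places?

0.77

Segment tokens 18–30: blue, look, singer, hate, rain, blue, rain, town, town, map, field, tiny, train
Segment N = 13, segment V = 10.
TTR = 10 / 13 = 0.77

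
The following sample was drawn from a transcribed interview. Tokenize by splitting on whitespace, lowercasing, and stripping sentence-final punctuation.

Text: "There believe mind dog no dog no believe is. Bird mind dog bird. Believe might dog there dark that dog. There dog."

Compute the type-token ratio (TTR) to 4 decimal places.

0.4545

N = 22 tokens, V = 10 types.
TTR = V / N = 10 / 22 = 0.4545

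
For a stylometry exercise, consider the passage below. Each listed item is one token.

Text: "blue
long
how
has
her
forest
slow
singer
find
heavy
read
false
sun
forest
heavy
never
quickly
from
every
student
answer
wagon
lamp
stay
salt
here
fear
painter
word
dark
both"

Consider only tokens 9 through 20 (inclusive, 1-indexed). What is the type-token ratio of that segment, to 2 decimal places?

0.92

Segment tokens 9–20: find, heavy, read, false, sun, forest, heavy, never, quickly, from, every, student
Segment N = 12, segment V = 11.
TTR = 11 / 12 = 0.92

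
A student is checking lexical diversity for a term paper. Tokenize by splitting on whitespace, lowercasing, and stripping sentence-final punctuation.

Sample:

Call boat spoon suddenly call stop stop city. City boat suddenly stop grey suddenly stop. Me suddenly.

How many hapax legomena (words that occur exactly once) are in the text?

Frequencies: suddenly:4, stop:4, call:2, boat:2, city:2, spoon:1, grey:1, me:1
Hapax (freq=1): grey, me, spoon

3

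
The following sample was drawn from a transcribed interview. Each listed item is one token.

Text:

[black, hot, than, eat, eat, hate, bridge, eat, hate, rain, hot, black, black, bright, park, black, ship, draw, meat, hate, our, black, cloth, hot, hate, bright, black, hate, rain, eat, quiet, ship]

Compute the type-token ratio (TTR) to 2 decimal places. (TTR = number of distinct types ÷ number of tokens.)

0.47

N = 32 tokens, V = 15 types.
TTR = V / N = 15 / 32 = 0.47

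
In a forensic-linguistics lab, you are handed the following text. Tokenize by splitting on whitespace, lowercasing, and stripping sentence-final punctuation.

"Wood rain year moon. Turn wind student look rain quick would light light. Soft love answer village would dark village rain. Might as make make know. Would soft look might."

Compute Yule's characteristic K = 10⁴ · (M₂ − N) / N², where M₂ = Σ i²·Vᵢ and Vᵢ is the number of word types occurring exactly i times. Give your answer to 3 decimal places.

266.667

Frequencies: rain:3, would:3, look:2, light:2, soft:2, village:2, might:2, make:2, wood:1, year:1, moon:1, turn:1, wind:1, student:1, quick:1, love:1, answer:1, dark:1, as:1, know:1
N = 30. Frequency spectrum: V_1=12, V_2=6, V_3=2
M₂ = 1²·12 + 2²·6 + 3²·2 = 54
K = 10000 × (54 − 30) / 30² = 266.667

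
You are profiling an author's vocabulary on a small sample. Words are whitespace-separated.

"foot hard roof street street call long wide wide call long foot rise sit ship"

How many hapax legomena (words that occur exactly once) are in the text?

5

Frequencies: foot:2, street:2, call:2, long:2, wide:2, hard:1, roof:1, rise:1, sit:1, ship:1
Hapax (freq=1): hard, rise, roof, ship, sit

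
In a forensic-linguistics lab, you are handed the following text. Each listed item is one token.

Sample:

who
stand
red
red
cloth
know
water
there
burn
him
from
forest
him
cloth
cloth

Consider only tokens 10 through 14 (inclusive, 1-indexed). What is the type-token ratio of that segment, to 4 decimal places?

Segment tokens 10–14: him, from, forest, him, cloth
Segment N = 5, segment V = 4.
TTR = 4 / 5 = 0.8000

0.8000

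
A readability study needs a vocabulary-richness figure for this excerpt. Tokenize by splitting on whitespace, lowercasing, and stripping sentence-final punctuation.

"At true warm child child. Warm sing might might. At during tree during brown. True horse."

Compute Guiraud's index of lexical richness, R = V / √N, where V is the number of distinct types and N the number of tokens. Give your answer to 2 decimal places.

N = 16, V = 10.
√N = 4.000000
R = 10 / 4.000000 = 2.50

2.50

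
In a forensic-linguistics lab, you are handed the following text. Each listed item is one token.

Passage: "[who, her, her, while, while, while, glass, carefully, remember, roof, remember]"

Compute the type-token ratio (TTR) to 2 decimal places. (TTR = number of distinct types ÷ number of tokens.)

0.64

N = 11 tokens, V = 7 types.
TTR = V / N = 7 / 11 = 0.64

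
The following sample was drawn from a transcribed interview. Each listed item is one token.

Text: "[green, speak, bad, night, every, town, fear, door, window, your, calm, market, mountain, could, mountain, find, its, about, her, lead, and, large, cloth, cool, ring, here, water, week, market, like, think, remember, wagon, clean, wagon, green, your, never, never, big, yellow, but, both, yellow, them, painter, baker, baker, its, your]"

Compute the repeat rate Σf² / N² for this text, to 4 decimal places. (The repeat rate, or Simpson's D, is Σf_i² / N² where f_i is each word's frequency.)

Frequencies: your:3, green:2, market:2, mountain:2, its:2, wagon:2, never:2, yellow:2, baker:2, speak:1, bad:1, night:1, every:1, town:1, fear:1, door:1, window:1, calm:1, could:1, find:1, … (20 more, each freq 1)
Σf² = 72; N² = 2500
Repeat rate = 72 / 2500 = 0.0288

0.0288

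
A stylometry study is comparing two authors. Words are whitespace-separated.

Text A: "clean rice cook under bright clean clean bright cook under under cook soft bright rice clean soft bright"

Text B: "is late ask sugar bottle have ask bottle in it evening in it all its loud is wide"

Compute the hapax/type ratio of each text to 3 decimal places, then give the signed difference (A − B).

-0.615

A: hapax=0, V=6, ratio=0.000
B: hapax=8, V=13, ratio=0.615
Difference = 0.000 − 0.615 = -0.615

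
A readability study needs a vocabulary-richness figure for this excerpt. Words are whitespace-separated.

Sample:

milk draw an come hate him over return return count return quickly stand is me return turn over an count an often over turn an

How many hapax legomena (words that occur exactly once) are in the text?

Frequencies: an:4, return:4, over:3, count:2, turn:2, milk:1, draw:1, come:1, hate:1, him:1, quickly:1, stand:1, is:1, me:1, often:1
Hapax (freq=1): come, draw, hate, him, is, me, milk, often, quickly, stand

10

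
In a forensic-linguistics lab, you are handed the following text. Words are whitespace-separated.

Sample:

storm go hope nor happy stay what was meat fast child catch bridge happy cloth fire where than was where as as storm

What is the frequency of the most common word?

Frequencies: storm:2, happy:2, was:2, where:2, as:2, go:1, hope:1, nor:1, stay:1, what:1, meat:1, fast:1, child:1, catch:1, bridge:1, cloth:1, fire:1, than:1
Most common: 'storm' with frequency 2.

2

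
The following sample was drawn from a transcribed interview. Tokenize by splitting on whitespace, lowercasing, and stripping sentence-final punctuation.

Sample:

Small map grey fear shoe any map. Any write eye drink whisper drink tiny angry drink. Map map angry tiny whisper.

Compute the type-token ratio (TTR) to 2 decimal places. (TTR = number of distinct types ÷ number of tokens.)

0.57

N = 21 tokens, V = 12 types.
TTR = V / N = 12 / 21 = 0.57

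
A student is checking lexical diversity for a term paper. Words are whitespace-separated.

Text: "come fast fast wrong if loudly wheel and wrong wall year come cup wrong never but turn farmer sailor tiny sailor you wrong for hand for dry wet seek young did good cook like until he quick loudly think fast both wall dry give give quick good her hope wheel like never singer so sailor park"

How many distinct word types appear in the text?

38

Distinct types: {and, both, but, come, cook, cup, did, dry, farmer, fast, for, give, good, hand, he, her, hope, if, like, loudly, never, park, quick, sailor, seek, singer, so, think, tiny, turn, until, wall, wet, wheel, wrong, year, you, young}
V = 38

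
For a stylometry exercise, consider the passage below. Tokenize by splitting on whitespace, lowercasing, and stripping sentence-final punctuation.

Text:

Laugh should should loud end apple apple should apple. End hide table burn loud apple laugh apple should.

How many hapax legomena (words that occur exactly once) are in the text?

Frequencies: apple:5, should:4, laugh:2, loud:2, end:2, hide:1, table:1, burn:1
Hapax (freq=1): burn, hide, table

3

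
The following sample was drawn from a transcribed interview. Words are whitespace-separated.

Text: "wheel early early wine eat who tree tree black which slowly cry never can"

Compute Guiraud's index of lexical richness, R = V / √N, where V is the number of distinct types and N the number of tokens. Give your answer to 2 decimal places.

N = 14, V = 12.
√N = 3.741657
R = 12 / 3.741657 = 3.21

3.21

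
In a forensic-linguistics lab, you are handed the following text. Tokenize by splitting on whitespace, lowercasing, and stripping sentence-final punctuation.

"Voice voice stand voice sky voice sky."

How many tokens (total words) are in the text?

Tokens: voice, voice, stand, voice, sky, voice, sky
N = 7

7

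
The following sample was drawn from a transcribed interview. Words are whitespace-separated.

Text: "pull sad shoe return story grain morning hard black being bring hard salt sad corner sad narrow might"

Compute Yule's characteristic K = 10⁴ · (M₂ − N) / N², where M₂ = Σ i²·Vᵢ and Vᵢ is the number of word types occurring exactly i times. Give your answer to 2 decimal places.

246.91

Frequencies: sad:3, hard:2, pull:1, shoe:1, return:1, story:1, grain:1, morning:1, black:1, being:1, bring:1, salt:1, corner:1, narrow:1, might:1
N = 18. Frequency spectrum: V_1=13, V_2=1, V_3=1
M₂ = 1²·13 + 2²·1 + 3²·1 = 26
K = 10000 × (26 − 18) / 18² = 246.91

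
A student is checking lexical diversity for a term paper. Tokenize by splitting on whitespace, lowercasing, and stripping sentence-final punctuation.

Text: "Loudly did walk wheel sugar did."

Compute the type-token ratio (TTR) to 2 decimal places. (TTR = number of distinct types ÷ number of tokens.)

N = 6 tokens, V = 5 types.
TTR = V / N = 5 / 6 = 0.83

0.83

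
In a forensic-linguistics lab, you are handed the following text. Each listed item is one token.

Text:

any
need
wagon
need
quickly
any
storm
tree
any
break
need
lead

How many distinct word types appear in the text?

8

Distinct types: {any, break, lead, need, quickly, storm, tree, wagon}
V = 8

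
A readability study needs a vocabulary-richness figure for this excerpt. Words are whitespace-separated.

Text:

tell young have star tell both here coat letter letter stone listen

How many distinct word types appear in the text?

10

Distinct types: {both, coat, have, here, letter, listen, star, stone, tell, young}
V = 10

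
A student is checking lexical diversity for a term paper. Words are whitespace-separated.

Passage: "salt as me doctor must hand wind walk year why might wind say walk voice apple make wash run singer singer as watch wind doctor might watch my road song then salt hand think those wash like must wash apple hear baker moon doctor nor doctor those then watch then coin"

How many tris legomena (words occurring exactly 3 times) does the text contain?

4

Frequencies: doctor:4, wind:3, wash:3, watch:3, then:3, salt:2, as:2, must:2, hand:2, walk:2, might:2, apple:2, singer:2, those:2, me:1, year:1, why:1, say:1, voice:1, make:1, … (11 more, each freq 1)
Words with frequency 3: then, wash, watch, wind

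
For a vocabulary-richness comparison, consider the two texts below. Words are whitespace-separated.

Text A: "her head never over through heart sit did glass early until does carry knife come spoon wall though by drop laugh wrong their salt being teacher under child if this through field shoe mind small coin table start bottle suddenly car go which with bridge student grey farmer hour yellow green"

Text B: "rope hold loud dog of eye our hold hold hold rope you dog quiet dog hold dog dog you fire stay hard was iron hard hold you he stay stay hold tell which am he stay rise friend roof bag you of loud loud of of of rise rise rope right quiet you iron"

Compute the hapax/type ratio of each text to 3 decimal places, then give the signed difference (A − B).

A: hapax=49, V=50, ratio=0.980
B: hapax=11, V=23, ratio=0.478
Difference = 0.980 − 0.478 = 0.502

0.502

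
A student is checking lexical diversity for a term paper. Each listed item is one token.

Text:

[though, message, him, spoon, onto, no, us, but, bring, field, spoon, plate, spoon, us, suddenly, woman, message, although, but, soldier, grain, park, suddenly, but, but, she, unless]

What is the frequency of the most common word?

4

Frequencies: but:4, spoon:3, message:2, us:2, suddenly:2, though:1, him:1, onto:1, no:1, bring:1, field:1, plate:1, woman:1, although:1, soldier:1, grain:1, park:1, she:1, unless:1
Most common: 'but' with frequency 4.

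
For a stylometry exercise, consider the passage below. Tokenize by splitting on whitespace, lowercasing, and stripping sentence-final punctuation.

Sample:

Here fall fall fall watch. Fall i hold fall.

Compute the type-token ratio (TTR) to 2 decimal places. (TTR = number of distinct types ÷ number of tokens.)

0.56

N = 9 tokens, V = 5 types.
TTR = V / N = 5 / 9 = 0.56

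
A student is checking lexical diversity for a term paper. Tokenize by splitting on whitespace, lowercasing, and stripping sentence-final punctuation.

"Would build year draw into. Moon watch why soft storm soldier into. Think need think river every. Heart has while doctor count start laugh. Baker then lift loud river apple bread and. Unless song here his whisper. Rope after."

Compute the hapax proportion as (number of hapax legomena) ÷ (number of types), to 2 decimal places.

0.92

Frequencies: into:2, think:2, river:2, would:1, build:1, year:1, draw:1, moon:1, watch:1, why:1, soft:1, storm:1, soldier:1, need:1, every:1, heart:1, has:1, while:1, doctor:1, count:1, … (16 more, each freq 1)
Hapax count = 33; type count = 36.
Ratio = 33 / 36 = 0.92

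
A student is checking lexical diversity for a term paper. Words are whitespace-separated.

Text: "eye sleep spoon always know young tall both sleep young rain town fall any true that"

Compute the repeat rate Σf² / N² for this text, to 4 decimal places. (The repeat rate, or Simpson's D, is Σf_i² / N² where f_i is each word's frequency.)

0.0781

Frequencies: sleep:2, young:2, eye:1, spoon:1, always:1, know:1, tall:1, both:1, rain:1, town:1, fall:1, any:1, true:1, that:1
Σf² = 20; N² = 256
Repeat rate = 20 / 256 = 0.0781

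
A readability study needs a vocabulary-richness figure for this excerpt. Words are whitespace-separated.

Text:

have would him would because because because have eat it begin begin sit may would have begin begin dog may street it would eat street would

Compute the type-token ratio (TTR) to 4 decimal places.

N = 26 tokens, V = 11 types.
TTR = V / N = 11 / 26 = 0.4231

0.4231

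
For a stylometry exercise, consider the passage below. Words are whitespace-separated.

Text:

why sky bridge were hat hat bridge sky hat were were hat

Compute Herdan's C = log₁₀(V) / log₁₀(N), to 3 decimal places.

N = 12, V = 5.
log₁₀(V) = 0.698970, log₁₀(N) = 1.079181
C = 0.698970 / 1.079181 = 0.648

0.648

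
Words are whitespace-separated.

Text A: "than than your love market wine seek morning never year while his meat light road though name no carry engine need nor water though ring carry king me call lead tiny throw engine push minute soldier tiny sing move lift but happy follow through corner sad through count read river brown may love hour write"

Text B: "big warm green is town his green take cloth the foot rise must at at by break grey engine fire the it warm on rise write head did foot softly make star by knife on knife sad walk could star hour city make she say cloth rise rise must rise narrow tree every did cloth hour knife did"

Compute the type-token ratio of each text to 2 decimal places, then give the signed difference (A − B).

0.23

TTR(A) = 48/55 = 0.87
TTR(B) = 37/58 = 0.64
Difference = 0.87 − 0.64 = 0.23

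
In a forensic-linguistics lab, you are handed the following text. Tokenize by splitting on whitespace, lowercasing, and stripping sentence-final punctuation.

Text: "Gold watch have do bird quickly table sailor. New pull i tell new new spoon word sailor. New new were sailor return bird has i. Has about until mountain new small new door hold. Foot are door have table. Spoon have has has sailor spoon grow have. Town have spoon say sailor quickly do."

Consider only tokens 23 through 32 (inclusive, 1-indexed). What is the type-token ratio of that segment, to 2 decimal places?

0.80

Segment tokens 23–32: bird, has, i, has, about, until, mountain, new, small, new
Segment N = 10, segment V = 8.
TTR = 8 / 10 = 0.80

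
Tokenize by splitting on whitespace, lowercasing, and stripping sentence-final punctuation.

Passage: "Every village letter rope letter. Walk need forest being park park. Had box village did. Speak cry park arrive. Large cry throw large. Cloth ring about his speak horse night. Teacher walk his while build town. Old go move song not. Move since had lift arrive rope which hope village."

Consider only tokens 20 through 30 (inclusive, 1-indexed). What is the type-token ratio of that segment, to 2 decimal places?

Segment tokens 20–30: large, cry, throw, large, cloth, ring, about, his, speak, horse, night
Segment N = 11, segment V = 10.
TTR = 10 / 11 = 0.91

0.91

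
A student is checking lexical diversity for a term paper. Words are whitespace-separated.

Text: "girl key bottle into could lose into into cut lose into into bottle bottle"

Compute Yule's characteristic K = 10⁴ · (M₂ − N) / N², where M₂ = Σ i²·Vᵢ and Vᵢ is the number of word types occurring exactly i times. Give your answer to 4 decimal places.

Frequencies: into:5, bottle:3, lose:2, girl:1, key:1, could:1, cut:1
N = 14. Frequency spectrum: V_1=4, V_2=1, V_3=1, V_5=1
M₂ = 1²·4 + 2²·1 + 3²·1 + 5²·1 = 42
K = 10000 × (42 − 14) / 14² = 1428.5714

1428.5714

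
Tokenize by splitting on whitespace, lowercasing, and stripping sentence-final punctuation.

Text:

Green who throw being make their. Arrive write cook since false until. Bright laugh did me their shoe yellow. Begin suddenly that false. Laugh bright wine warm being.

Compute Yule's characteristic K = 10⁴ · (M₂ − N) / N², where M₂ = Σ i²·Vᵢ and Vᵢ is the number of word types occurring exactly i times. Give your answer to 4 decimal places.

127.5510

Frequencies: being:2, their:2, false:2, bright:2, laugh:2, green:1, who:1, throw:1, make:1, arrive:1, write:1, cook:1, since:1, until:1, did:1, me:1, shoe:1, yellow:1, begin:1, suddenly:1, … (3 more, each freq 1)
N = 28. Frequency spectrum: V_1=18, V_2=5
M₂ = 1²·18 + 2²·5 = 38
K = 10000 × (38 − 28) / 28² = 127.5510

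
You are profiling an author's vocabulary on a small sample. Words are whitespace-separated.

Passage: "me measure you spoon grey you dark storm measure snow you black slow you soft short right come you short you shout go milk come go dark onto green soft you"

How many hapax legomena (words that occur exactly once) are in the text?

Frequencies: you:7, measure:2, dark:2, soft:2, short:2, come:2, go:2, me:1, spoon:1, grey:1, storm:1, snow:1, black:1, slow:1, right:1, shout:1, milk:1, onto:1, green:1
Hapax (freq=1): black, green, grey, me, milk, onto, right, shout, slow, snow, spoon, storm

12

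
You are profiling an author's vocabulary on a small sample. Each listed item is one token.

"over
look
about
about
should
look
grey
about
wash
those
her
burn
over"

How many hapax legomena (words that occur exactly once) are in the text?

6

Frequencies: about:3, over:2, look:2, should:1, grey:1, wash:1, those:1, her:1, burn:1
Hapax (freq=1): burn, grey, her, should, those, wash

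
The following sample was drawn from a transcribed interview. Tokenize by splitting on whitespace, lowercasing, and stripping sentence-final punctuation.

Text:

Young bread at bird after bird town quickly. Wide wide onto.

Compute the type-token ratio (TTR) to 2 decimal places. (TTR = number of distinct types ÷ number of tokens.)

0.82

N = 11 tokens, V = 9 types.
TTR = V / N = 9 / 11 = 0.82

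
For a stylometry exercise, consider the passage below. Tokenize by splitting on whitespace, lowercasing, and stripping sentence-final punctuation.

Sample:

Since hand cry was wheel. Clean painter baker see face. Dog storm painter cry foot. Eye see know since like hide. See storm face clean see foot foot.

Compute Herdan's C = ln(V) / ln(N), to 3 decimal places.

0.850

N = 28, V = 17.
ln(V) = 2.833213, ln(N) = 3.332205
C = 2.833213 / 3.332205 = 0.850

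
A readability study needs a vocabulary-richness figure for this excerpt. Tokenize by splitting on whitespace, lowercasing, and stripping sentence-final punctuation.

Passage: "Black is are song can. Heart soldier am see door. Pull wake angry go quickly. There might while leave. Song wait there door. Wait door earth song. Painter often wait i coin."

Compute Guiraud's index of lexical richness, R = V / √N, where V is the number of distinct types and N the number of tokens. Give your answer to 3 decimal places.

N = 32, V = 25.
√N = 5.656854
R = 25 / 5.656854 = 4.419

4.419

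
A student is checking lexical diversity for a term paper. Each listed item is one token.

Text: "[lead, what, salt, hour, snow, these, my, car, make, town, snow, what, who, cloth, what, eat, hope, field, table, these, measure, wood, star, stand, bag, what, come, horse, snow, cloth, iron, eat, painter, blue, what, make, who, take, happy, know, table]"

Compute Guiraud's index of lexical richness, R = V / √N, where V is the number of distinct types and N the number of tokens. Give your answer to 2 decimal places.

N = 41, V = 29.
√N = 6.403124
R = 29 / 6.403124 = 4.53

4.53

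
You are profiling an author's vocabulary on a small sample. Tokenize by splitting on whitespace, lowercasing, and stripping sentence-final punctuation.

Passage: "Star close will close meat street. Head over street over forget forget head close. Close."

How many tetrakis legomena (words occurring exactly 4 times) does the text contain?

1

Frequencies: close:4, street:2, head:2, over:2, forget:2, star:1, will:1, meat:1
Words with frequency 4: close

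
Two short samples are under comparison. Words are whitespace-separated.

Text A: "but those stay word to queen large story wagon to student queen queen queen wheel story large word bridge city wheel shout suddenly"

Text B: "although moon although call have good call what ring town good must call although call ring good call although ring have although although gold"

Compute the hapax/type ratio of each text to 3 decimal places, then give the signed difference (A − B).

A: hapax=9, V=15, ratio=0.600
B: hapax=5, V=10, ratio=0.500
Difference = 0.600 − 0.500 = 0.100

0.100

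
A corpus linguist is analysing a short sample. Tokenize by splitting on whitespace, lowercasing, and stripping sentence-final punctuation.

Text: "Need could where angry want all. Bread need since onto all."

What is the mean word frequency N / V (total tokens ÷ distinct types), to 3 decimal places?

1.222

N = 11 tokens, V = 9 types.
Mean frequency = N / V = 11 / 9 = 1.222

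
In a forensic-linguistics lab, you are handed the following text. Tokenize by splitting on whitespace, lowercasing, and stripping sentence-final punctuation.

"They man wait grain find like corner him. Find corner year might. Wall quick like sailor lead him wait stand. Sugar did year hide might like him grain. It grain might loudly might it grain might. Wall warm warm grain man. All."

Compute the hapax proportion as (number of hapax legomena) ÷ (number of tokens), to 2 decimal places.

0.24

Frequencies: grain:5, might:5, like:3, him:3, man:2, wait:2, find:2, corner:2, year:2, wall:2, it:2, warm:2, they:1, quick:1, sailor:1, lead:1, stand:1, sugar:1, did:1, hide:1, … (2 more, each freq 1)
Hapax count = 10; token count = 42.
Ratio = 10 / 42 = 0.24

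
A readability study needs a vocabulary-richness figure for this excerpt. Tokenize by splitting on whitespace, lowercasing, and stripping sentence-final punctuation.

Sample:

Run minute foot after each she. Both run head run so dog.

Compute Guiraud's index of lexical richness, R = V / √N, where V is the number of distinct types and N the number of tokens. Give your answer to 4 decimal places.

N = 12, V = 10.
√N = 3.464102
R = 10 / 3.464102 = 2.8868

2.8868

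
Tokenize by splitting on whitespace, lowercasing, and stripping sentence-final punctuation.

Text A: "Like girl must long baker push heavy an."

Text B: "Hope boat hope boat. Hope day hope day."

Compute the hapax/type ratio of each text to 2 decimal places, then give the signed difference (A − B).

A: hapax=8, V=8, ratio=1.00
B: hapax=0, V=3, ratio=0.00
Difference = 1.00 − 0.00 = 1.00

1.00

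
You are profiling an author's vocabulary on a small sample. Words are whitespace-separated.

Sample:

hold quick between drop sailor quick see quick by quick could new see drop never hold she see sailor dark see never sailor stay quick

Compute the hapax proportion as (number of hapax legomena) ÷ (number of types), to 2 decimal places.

0.54

Frequencies: quick:5, see:4, sailor:3, hold:2, drop:2, never:2, between:1, by:1, could:1, new:1, she:1, dark:1, stay:1
Hapax count = 7; type count = 13.
Ratio = 7 / 13 = 0.54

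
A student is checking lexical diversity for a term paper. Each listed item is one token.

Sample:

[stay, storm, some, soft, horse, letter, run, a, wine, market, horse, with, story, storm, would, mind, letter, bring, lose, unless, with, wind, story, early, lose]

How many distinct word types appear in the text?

Distinct types: {a, bring, early, horse, letter, lose, market, mind, run, soft, some, stay, storm, story, unless, wind, wine, with, would}
V = 19

19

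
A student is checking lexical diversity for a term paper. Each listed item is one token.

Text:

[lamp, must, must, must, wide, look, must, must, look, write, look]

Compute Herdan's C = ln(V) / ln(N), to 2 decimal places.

N = 11, V = 5.
ln(V) = 1.609438, ln(N) = 2.397895
C = 1.609438 / 2.397895 = 0.67

0.67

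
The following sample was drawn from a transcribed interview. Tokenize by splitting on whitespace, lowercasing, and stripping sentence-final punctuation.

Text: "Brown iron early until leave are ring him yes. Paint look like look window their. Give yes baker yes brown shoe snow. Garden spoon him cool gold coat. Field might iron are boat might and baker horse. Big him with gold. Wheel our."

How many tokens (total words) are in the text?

Tokens: brown, iron, early, until, leave, are, ring, him, yes, paint, look, like, look, window, their, give, yes, baker, yes, brown, shoe, snow, garden, spoon, him, cool, gold, coat, field, might, iron, are, boat, might, and, baker, horse, big, him, with, gold, wheel, our
N = 43

43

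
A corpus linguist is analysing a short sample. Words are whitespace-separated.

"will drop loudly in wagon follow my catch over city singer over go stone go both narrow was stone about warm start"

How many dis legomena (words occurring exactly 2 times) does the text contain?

Frequencies: over:2, go:2, stone:2, will:1, drop:1, loudly:1, in:1, wagon:1, follow:1, my:1, catch:1, city:1, singer:1, both:1, narrow:1, was:1, about:1, warm:1, start:1
Words with frequency 2: go, over, stone

3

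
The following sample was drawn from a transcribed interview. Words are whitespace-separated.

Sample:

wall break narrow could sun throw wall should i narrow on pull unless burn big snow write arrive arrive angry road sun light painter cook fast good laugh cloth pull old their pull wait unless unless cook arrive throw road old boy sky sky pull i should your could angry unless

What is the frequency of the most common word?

4

Frequencies: pull:4, unless:4, arrive:3, wall:2, narrow:2, could:2, sun:2, throw:2, should:2, i:2, angry:2, road:2, cook:2, old:2, sky:2, break:1, on:1, burn:1, big:1, snow:1, … (11 more, each freq 1)
Most common: 'pull' with frequency 4.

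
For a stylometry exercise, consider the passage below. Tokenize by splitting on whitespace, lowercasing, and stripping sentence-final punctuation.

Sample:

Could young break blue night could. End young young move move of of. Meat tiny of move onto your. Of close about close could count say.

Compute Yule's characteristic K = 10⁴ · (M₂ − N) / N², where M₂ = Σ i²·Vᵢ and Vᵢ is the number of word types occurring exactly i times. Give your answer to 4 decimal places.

473.3728

Frequencies: of:4, could:3, young:3, move:3, close:2, break:1, blue:1, night:1, end:1, meat:1, tiny:1, onto:1, your:1, about:1, count:1, say:1
N = 26. Frequency spectrum: V_1=11, V_2=1, V_3=3, V_4=1
M₂ = 1²·11 + 2²·1 + 3²·3 + 4²·1 = 58
K = 10000 × (58 − 26) / 26² = 473.3728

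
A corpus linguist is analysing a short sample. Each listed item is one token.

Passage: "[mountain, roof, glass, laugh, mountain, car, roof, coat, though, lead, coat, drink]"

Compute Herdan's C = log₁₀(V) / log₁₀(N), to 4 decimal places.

0.8842

N = 12, V = 9.
log₁₀(V) = 0.954243, log₁₀(N) = 1.079181
C = 0.954243 / 1.079181 = 0.8842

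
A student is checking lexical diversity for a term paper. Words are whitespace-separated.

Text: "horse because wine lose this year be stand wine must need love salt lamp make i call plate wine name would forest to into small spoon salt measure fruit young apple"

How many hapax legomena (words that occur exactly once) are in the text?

Frequencies: wine:3, salt:2, horse:1, because:1, lose:1, this:1, year:1, be:1, stand:1, must:1, need:1, love:1, lamp:1, make:1, i:1, call:1, plate:1, name:1, would:1, forest:1, … (8 more, each freq 1)
Hapax (freq=1): apple, be, because, call, forest, fruit, horse, i, into, lamp, lose, love, make, measure, must, name, need, plate, small, spoon, stand, this, to, would, year, young

26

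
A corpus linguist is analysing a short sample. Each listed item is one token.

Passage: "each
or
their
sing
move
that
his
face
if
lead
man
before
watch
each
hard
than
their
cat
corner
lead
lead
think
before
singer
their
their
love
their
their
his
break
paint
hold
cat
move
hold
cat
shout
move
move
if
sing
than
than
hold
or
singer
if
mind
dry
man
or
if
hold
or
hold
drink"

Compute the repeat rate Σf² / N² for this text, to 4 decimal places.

Frequencies: their:6, hold:5, or:4, move:4, if:4, lead:3, than:3, cat:3, each:2, sing:2, his:2, man:2, before:2, singer:2, that:1, face:1, watch:1, hard:1, corner:1, think:1, … (7 more, each freq 1)
Σf² = 173; N² = 3249
Repeat rate = 173 / 3249 = 0.0532

0.0532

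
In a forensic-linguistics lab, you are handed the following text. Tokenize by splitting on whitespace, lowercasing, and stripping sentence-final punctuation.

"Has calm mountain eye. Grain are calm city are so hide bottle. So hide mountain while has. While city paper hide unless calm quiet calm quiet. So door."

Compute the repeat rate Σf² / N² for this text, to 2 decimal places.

Frequencies: calm:4, so:3, hide:3, has:2, mountain:2, are:2, city:2, while:2, quiet:2, eye:1, grain:1, bottle:1, paper:1, unless:1, door:1
Σf² = 64; N² = 784
Repeat rate = 64 / 784 = 0.08

0.08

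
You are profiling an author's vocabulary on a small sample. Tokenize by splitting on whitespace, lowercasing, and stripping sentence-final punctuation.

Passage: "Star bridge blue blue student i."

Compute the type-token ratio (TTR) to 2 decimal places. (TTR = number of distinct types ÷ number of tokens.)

N = 6 tokens, V = 5 types.
TTR = V / N = 5 / 6 = 0.83

0.83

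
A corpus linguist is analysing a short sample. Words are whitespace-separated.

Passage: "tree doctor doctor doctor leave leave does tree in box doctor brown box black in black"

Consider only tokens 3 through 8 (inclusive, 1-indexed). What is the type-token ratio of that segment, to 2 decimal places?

Segment tokens 3–8: doctor, doctor, leave, leave, does, tree
Segment N = 6, segment V = 4.
TTR = 4 / 6 = 0.67

0.67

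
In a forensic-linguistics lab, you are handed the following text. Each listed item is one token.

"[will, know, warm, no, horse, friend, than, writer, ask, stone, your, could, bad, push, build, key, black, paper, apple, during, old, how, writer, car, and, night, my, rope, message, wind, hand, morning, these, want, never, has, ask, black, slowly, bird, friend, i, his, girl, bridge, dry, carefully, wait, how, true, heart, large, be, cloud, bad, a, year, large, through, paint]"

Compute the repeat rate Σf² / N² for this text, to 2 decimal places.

0.02

Frequencies: friend:2, writer:2, ask:2, bad:2, black:2, how:2, large:2, will:1, know:1, warm:1, no:1, horse:1, than:1, stone:1, your:1, could:1, push:1, build:1, key:1, paper:1, … (33 more, each freq 1)
Σf² = 74; N² = 3600
Repeat rate = 74 / 3600 = 0.02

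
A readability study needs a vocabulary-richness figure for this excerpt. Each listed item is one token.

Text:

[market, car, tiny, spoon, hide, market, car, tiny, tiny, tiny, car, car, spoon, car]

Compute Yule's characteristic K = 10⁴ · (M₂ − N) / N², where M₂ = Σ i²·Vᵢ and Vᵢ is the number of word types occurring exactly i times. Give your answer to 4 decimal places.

Frequencies: car:5, tiny:4, market:2, spoon:2, hide:1
N = 14. Frequency spectrum: V_1=1, V_2=2, V_4=1, V_5=1
M₂ = 1²·1 + 2²·2 + 4²·1 + 5²·1 = 50
K = 10000 × (50 − 14) / 14² = 1836.7347

1836.7347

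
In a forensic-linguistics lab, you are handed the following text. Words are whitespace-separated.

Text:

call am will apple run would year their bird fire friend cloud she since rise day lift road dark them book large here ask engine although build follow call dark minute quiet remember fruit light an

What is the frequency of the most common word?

Frequencies: call:2, dark:2, am:1, will:1, apple:1, run:1, would:1, year:1, their:1, bird:1, fire:1, friend:1, cloud:1, she:1, since:1, rise:1, day:1, lift:1, road:1, them:1, … (14 more, each freq 1)
Most common: 'call' with frequency 2.

2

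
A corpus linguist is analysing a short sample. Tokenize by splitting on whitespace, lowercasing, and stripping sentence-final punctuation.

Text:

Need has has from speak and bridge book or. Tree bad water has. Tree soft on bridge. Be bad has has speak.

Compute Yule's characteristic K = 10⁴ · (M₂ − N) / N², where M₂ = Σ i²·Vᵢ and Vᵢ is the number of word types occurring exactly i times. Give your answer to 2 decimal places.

578.51

Frequencies: has:5, speak:2, bridge:2, tree:2, bad:2, need:1, from:1, and:1, book:1, or:1, water:1, soft:1, on:1, be:1
N = 22. Frequency spectrum: V_1=9, V_2=4, V_5=1
M₂ = 1²·9 + 2²·4 + 5²·1 = 50
K = 10000 × (50 − 22) / 22² = 578.51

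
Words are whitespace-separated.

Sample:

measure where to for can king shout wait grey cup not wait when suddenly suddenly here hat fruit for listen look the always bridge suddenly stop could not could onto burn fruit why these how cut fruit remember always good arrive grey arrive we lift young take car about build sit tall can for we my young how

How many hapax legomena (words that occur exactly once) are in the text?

29

Frequencies: for:3, suddenly:3, fruit:3, can:2, wait:2, grey:2, not:2, always:2, could:2, how:2, arrive:2, we:2, young:2, measure:1, where:1, to:1, king:1, shout:1, cup:1, when:1, … (22 more, each freq 1)
Hapax (freq=1): about, bridge, build, burn, car, cup, cut, good, hat, here, king, lift, listen, look, measure, my, onto, remember, shout, sit, stop, take, tall, the, these, to, when, where, why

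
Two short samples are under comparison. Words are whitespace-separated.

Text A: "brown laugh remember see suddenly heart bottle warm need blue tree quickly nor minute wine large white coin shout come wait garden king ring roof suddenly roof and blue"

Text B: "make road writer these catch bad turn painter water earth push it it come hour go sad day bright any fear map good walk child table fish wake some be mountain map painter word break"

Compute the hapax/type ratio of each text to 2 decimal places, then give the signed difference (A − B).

A: hapax=23, V=26, ratio=0.88
B: hapax=29, V=32, ratio=0.91
Difference = 0.88 − 0.91 = -0.03

-0.03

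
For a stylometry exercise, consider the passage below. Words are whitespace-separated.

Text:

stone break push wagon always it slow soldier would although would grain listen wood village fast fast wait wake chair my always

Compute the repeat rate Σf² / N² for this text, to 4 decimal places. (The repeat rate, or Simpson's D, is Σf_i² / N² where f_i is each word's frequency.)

Frequencies: always:2, would:2, fast:2, stone:1, break:1, push:1, wagon:1, it:1, slow:1, soldier:1, although:1, grain:1, listen:1, wood:1, village:1, wait:1, wake:1, chair:1, my:1
Σf² = 28; N² = 484
Repeat rate = 28 / 484 = 0.0579

0.0579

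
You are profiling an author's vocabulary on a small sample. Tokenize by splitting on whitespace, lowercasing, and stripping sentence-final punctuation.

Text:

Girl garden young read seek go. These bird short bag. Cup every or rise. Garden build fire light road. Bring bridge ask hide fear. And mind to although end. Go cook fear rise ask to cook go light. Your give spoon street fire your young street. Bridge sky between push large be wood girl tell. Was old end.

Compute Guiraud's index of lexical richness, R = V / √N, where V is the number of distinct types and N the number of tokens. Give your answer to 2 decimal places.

N = 58, V = 42.
√N = 7.615773
R = 42 / 7.615773 = 5.51

5.51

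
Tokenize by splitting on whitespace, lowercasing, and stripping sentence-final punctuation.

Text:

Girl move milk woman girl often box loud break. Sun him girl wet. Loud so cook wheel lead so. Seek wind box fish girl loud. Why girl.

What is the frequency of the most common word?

5

Frequencies: girl:5, loud:3, box:2, so:2, move:1, milk:1, woman:1, often:1, break:1, sun:1, him:1, wet:1, cook:1, wheel:1, lead:1, seek:1, wind:1, fish:1, why:1
Most common: 'girl' with frequency 5.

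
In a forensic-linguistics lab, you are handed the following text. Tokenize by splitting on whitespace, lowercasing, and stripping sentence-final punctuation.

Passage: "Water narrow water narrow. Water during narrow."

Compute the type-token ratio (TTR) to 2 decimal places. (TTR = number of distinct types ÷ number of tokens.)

N = 7 tokens, V = 3 types.
TTR = V / N = 3 / 7 = 0.43

0.43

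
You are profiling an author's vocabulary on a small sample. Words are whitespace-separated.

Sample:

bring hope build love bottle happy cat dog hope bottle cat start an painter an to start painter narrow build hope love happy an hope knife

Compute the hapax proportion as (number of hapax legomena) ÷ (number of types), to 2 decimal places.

0.36

Frequencies: hope:4, an:3, build:2, love:2, bottle:2, happy:2, cat:2, start:2, painter:2, bring:1, dog:1, to:1, narrow:1, knife:1
Hapax count = 5; type count = 14.
Ratio = 5 / 14 = 0.36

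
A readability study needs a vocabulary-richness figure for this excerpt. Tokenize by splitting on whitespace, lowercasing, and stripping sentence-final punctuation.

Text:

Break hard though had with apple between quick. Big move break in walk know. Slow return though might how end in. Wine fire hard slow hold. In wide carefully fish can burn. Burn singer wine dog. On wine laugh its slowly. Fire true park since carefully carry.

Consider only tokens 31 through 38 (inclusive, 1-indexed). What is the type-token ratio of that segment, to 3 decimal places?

Segment tokens 31–38: can, burn, burn, singer, wine, dog, on, wine
Segment N = 8, segment V = 6.
TTR = 6 / 8 = 0.750

0.750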